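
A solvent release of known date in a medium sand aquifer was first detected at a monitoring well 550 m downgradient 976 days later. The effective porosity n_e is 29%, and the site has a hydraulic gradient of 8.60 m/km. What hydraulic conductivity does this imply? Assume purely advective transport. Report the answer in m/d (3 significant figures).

19.0 m/d

v = L / t = 550 / 976 = 0.5635 m/d
K = v · n / i = 0.5635 × 0.29 / 0.0086 = 19.0 m/d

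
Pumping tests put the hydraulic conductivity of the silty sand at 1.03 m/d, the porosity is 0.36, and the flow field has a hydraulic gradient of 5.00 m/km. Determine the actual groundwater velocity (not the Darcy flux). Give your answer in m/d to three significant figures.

0.0143 m/d

Specific discharge q = 1.03 × 0.0050 = 0.005150 m/d
v_s = q/n_e = 0.005150/0.36 = 0.01431 m/d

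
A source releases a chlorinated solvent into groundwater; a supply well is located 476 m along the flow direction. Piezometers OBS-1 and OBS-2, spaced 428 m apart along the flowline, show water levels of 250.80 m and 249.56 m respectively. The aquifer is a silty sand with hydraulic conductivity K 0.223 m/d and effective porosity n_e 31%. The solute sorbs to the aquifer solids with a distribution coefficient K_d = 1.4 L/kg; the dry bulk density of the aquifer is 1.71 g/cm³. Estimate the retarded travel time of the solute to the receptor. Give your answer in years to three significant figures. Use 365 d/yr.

5460 years

Hydraulic gradient i = (250.80 − 249.56) / 428 = 1.24 / 428 = 0.002897
Darcy flux q = K·i = 0.223 × 0.002897 = 6.461e-4 m/d
Seepage velocity v = q / n = 6.461e-4 / 0.31 = 0.002084 m/d
Retardation R = 1 + ρ_b·K_d/n = 1 + 1.71×1.4/0.31 = 8.723
Contaminant velocity v_c = v/R = 0.002084/8.723 = 2.389e-4 m/d
t = L/v_c = 476/2.389e-4 = 1.992e6 d
   = 1.992e6/365 = 5460 yr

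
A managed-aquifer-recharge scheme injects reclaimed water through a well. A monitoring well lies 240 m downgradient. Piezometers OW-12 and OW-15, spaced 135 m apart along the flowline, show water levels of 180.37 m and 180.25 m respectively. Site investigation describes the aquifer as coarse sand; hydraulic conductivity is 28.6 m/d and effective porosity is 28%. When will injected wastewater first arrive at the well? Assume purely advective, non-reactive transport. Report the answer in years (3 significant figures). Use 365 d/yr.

7.24 years

Hydraulic gradient i = (180.37 − 180.25) / 135 = 0.12 / 135 = 8.889e-4
q = Ki = 28.6 × 8.889e-4 = 0.02542 m/d
v = Ki/n = 28.6·8.889e-4/0.28 = 0.09079 m/d
t = L / v = 240 / 0.09079 = 2643 d
   = 2643 / 365 = 7.24 yr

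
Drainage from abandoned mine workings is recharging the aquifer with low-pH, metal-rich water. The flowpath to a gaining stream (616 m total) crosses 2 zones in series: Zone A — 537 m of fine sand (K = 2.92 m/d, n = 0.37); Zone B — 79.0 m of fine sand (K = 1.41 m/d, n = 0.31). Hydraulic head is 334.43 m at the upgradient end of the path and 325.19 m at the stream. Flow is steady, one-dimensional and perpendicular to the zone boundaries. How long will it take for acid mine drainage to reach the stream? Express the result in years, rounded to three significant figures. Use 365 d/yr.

Total head drop ΔH = 334.43 − 325.19 = 9.24 m
Continuity: the same q passes through each zone, so ΔH = q·Σ(L_j/K_j) — the zones act as resistances in series.
Σ(L/K) = 537/2.92 + 79.0/1.41 = 183.9 + 56.03 = 239.9 d
q = ΔH / Σ(L/K) = 9.24 / 239.9 = 0.03851 m/d (same in every zone)
Zone A: v = q/n = 0.03851/0.37 = 0.1041 m/d → t_A = 537/0.1041 = 5159 d
Zone B: v = q/n = 0.03851/0.31 = 0.1242 m/d → t_B = 79.0/0.1242 = 635.9 d
Total t = 5159 + 635.9 = 5795 d
   = 5795 / 365 = 15.9 yr

15.9 years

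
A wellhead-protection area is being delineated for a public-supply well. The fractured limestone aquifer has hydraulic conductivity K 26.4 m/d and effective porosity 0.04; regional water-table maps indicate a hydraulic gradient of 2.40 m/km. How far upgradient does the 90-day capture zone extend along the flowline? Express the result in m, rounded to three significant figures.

q = Ki = 26.4 × 0.0024 = 0.06336 m/d
Seepage velocity v = q / n = 0.06336 / 0.04 = 1.584 m/d
L = v × T = 1.584 × 90 = 142.6 m

143 m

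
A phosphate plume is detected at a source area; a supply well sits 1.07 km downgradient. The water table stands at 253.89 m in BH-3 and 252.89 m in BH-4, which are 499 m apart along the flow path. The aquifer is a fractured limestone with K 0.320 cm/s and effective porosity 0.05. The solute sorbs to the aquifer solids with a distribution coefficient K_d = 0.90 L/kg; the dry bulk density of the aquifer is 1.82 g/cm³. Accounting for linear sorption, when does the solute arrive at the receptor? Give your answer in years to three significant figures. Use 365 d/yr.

8.93 years

Hydraulic gradient i = (253.89 − 252.89) / 499 = 1.00 / 499 = 0.002004
K = 0.320 cm/s × 864 = 276.5 m/d
q = Ki = 276.5 × 0.002004 = 0.5541 m/d
Average linear velocity = 0.5541 / 0.05 = 11.08 m/d
Retardation R = 1 + ρ_b·K_d/n = 1 + 1.82×0.90/0.05 = 33.76
Contaminant velocity v_c = v/R = 11.08/33.76 = 0.3282 m/d
L = 1.07 km = 1070 m
t = L/v_c = 1070/0.3282 = 3260 d
   = 3260/365 = 8.93 yr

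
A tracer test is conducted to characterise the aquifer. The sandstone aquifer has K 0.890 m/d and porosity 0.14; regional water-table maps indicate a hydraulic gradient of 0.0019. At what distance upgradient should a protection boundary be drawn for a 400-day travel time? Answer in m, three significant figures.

4.83 m

q = Ki = 0.890 × 0.0019 = 0.001691 m/d
v_s = q/n_e = 0.001691/0.14 = 0.01208 m/d
L = v × T = 0.01208 × 400 = 4.831 m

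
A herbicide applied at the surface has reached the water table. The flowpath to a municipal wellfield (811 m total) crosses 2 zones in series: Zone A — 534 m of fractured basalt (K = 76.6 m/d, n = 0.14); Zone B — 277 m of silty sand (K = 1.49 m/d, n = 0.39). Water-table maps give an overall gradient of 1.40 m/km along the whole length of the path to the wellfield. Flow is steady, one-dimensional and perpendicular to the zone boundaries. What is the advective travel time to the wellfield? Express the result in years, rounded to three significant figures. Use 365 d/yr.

85.1 years

For zones in series the flux q is common to all zones; the equivalent conductivity is the harmonic (thickness-weighted) mean, K_eq = L_total / Σ(L_j/K_j).
Σ(L/K) = 534/76.6 + 277/1.49 = 6.971 + 185.9 = 192.9 d
K_eq = L_total / Σ(L/K) = 811 / 192.9 = 4.205 m/d
q = K_eq · i = 4.205 × 0.0014 = 0.005887 m/d (same in every zone)
Zone A: v = q/n = 0.005887/0.14 = 0.04205 m/d → t_A = 534/0.04205 = 12700 d
Zone B: v = q/n = 0.005887/0.39 = 0.01509 m/d → t_B = 277/0.01509 = 18350 d
Total t = 12700 + 18350 = 31050 d
   = 31050 / 365 = 85.1 yr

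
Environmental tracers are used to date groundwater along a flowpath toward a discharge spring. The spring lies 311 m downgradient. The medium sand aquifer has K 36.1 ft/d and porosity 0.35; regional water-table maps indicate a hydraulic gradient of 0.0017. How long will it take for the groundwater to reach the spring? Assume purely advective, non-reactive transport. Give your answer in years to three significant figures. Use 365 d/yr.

K = 36.1 ft/d × 0.3048 = 11.00 m/d
Specific discharge q = 11.00 × 0.0017 = 0.01871 m/d
Average linear velocity = 0.01871 / 0.35 = 0.05344 m/d
t = L / v = 311 / 0.05344 = 5819 d
   = 5819 / 365 = 15.9 yr

15.9 years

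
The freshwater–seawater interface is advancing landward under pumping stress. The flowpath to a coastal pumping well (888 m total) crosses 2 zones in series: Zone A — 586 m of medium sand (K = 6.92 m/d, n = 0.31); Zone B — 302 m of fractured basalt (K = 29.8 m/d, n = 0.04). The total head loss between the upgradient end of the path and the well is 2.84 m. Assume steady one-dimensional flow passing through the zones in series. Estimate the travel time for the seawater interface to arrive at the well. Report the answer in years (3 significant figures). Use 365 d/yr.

17.7 years

Steady 1-D flow in series ⇒ the Darcy flux q is identical in every zone and the zone head losses add (resistances L/K in series).
Σ(L/K) = 586/6.92 + 302/29.8 = 84.68 + 10.13 = 94.82 d
q = ΔH / Σ(L/K) = 2.84 / 94.82 = 0.02995 m/d (same in every zone)
Zone A: v = q/n = 0.02995/0.31 = 0.09662 m/d → t_A = 586/0.09662 = 6065 d
Zone B: v = q/n = 0.02995/0.04 = 0.7488 m/d → t_B = 302/0.7488 = 403.3 d
Total t = 6065 + 403.3 = 6468 d
   = 6468 / 365 = 17.7 yr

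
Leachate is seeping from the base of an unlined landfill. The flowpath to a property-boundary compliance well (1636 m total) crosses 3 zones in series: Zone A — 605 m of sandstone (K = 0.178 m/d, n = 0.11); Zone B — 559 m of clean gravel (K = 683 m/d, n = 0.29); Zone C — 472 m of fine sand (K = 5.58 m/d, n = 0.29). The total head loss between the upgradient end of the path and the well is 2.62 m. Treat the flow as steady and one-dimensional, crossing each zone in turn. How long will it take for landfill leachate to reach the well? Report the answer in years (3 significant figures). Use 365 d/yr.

1330 years

Continuity: the same q passes through each zone, so ΔH = q·Σ(L_j/K_j) — the zones act as resistances in series.
Σ(L/K) = 605/0.178 + 559/683 + 472/5.58 = 3399 + 0.8184 + 84.59 = 3484 d
q = ΔH / Σ(L/K) = 2.62 / 3484 = 7.519e-4 m/d (same in every zone)
Zone A: v = q/n = 7.519e-4/0.11 = 0.006836 m/d → t_A = 605/0.006836 = 88500 d
Zone B: v = q/n = 7.519e-4/0.29 = 0.002593 m/d → t_B = 559/0.002593 = 215600 d
Zone C: v = q/n = 7.519e-4/0.29 = 0.002593 m/d → t_C = 472/0.002593 = 182000 d
Total t = 88500 + 215600 + 182000 = 486100 d
   = 486100 / 365 = 1330 yr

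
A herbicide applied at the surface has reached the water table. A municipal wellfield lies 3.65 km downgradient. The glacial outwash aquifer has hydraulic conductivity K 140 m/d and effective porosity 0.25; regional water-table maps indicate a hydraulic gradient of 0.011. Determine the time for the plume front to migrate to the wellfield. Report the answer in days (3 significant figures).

Specific discharge q = 140 × 0.011 = 1.540 m/d
Average linear velocity = 1.540 / 0.25 = 6.160 m/d
L = 3.65 km = 3650 m
t = L / v = 3650 / 6.160 = 592.5 d

593 days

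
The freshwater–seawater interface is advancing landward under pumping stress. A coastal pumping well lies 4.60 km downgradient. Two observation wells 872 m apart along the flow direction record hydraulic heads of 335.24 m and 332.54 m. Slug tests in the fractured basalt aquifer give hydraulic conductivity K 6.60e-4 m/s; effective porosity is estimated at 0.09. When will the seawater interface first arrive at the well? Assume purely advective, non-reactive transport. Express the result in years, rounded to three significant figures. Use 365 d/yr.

Hydraulic gradient i = (335.24 − 332.54) / 872 = 2.70 / 872 = 0.003096
K = 6.60e-4 m/s × 86400 s/d = 57.02 m/d
Darcy flux q = K·i = 57.02 × 0.003096 = 0.1766 m/d
Average linear velocity = 0.1766 / 0.09 = 1.962 m/d
L = 4.60 km = 4600 m
t = L / v = 4600 / 1.962 = 2345 d
   = 2345 / 365 = 6.42 yr

6.42 years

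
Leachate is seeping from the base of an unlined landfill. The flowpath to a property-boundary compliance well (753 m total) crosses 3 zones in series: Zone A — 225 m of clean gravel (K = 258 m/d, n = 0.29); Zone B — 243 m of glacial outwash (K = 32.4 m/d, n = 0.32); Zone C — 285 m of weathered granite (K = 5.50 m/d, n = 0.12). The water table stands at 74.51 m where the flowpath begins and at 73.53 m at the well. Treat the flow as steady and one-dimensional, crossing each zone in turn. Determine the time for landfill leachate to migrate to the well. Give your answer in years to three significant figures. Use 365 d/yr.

29.8 years

Total head drop ΔH = 74.51 − 73.53 = 0.98 m
Continuity: the same q passes through each zone, so ΔH = q·Σ(L_j/K_j) — the zones act as resistances in series.
Σ(L/K) = 225/258 + 243/32.4 + 285/5.50 = 0.8721 + 7.500 + 51.82 = 60.19 d
q = ΔH / Σ(L/K) = 0.98 / 60.19 = 0.01628 m/d (same in every zone)
Zone A: v = q/n = 0.01628/0.29 = 0.05614 m/d → t_A = 225/0.05614 = 4008 d
Zone B: v = q/n = 0.01628/0.32 = 0.05088 m/d → t_B = 243/0.05088 = 4776 d
Zone C: v = q/n = 0.01628/0.12 = 0.1357 m/d → t_C = 285/0.1357 = 2101 d
Total t = 4008 + 4776 + 2101 = 10880 d
   = 10880 / 365 = 29.8 yr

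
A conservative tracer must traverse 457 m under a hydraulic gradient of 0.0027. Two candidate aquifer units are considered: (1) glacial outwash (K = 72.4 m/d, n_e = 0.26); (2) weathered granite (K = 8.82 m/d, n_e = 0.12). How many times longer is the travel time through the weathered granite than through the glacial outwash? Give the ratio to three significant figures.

3.79

Unit 1 (glacial outwash): v = 72.4×0.0027/0.26 = 0.7518 m/d, t = 457/0.7518 = 607.8 d
Unit 2 (weathered granite): v = 8.82×0.0027/0.12 = 0.1985 m/d, t = 457/0.1985 = 2303 d
t(weathered granite) / t(glacial outwash) = 2303/607.8 = 3.79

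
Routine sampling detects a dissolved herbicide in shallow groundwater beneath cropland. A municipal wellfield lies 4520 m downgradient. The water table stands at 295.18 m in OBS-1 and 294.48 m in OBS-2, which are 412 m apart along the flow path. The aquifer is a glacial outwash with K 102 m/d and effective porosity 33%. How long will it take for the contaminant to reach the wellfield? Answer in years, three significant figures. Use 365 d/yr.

23.6 years

Hydraulic gradient i = (295.18 − 294.48) / 412 = 0.70 / 412 = 0.001699
q = Ki = 102 × 0.001699 = 0.1733 m/d
v = Ki/n = 102·0.001699/0.33 = 0.5252 m/d
t = L / v = 4520 / 0.5252 = 8607 d
   = 8607 / 365 = 23.6 yr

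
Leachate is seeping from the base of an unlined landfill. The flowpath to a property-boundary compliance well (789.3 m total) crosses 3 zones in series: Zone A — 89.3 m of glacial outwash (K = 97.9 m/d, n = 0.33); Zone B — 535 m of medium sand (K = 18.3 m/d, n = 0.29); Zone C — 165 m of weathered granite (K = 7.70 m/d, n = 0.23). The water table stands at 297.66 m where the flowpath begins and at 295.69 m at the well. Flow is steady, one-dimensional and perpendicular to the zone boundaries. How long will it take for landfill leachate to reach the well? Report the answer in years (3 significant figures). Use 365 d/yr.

16.0 years

Total head drop ΔH = 297.66 − 295.69 = 1.97 m
Steady 1-D flow in series ⇒ the Darcy flux q is identical in every zone and the zone head losses add (resistances L/K in series).
Σ(L/K) = 89.3/97.9 + 535/18.3 + 165/7.70 = 0.9122 + 29.23 + 21.43 = 51.58 d
q = ΔH / Σ(L/K) = 1.97 / 51.58 = 0.03820 m/d (same in every zone)
Zone A: v = q/n = 0.03820/0.33 = 0.1157 m/d → t_A = 89.3/0.1157 = 771.5 d
Zone B: v = q/n = 0.03820/0.29 = 0.1317 m/d → t_B = 535/0.1317 = 4062 d
Zone C: v = q/n = 0.03820/0.23 = 0.1661 m/d → t_C = 165/0.1661 = 993.6 d
Total t = 771.5 + 4062 + 993.6 = 5827 d
   = 5827 / 365 = 16.0 yr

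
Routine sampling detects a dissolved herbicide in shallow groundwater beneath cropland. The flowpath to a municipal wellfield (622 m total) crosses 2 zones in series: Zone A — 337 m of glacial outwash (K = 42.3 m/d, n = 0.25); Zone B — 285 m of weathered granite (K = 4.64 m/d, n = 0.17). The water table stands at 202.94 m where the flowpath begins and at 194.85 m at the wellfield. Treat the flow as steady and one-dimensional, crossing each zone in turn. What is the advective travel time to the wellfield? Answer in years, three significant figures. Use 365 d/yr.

Total head drop ΔH = 202.94 − 194.85 = 8.09 m
Steady 1-D flow in series ⇒ the Darcy flux q is identical in every zone and the zone head losses add (resistances L/K in series).
Σ(L/K) = 337/42.3 + 285/4.64 = 7.967 + 61.42 = 69.39 d
q = ΔH / Σ(L/K) = 8.09 / 69.39 = 0.1166 m/d (same in every zone)
Zone A: v = q/n = 0.1166/0.25 = 0.4664 m/d → t_A = 337/0.4664 = 722.6 d
Zone B: v = q/n = 0.1166/0.17 = 0.6858 m/d → t_B = 285/0.6858 = 415.6 d
Total t = 722.6 + 415.6 = 1138 d
   = 1138 / 365 = 3.12 yr

3.12 years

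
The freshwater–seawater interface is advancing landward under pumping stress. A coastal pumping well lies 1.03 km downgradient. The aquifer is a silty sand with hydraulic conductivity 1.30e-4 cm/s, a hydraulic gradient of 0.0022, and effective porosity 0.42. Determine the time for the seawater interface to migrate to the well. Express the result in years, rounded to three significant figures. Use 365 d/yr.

K = 1.30e-4 cm/s × 864 = 0.1123 m/d
q = Ki = 0.1123 × 0.0022 = 2.471e-4 m/d
Seepage velocity v = q / n = 2.471e-4 / 0.42 = 5.883e-4 m/d
L = 1.03 km = 1030 m
t = L / v = 1030 / 5.883e-4 = 1.751e6 d
   = 1.751e6 / 365 = 4800 yr

4800 years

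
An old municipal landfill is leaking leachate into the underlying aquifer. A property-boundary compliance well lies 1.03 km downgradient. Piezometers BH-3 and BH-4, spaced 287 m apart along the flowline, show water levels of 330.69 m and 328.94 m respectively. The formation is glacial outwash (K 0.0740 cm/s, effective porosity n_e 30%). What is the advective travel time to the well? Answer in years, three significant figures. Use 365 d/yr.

2.17 years

Hydraulic gradient i = (330.69 − 328.94) / 287 = 1.75 / 287 = 0.006098
K = 0.0740 cm/s × 864 = 63.94 m/d
q = Ki = 63.94 × 0.006098 = 0.3899 m/d
v = Ki/n = 63.94·0.006098/0.30 = 1.300 m/d
L = 1.03 km = 1030 m
t = L / v = 1030 / 1.300 = 792.6 d
   = 792.6 / 365 = 2.17 yr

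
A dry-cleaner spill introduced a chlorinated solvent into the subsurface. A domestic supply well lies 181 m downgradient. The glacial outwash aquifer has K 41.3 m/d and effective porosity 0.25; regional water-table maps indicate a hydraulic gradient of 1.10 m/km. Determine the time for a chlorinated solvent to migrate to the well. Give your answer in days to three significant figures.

Specific discharge q = 41.3 × 0.0011 = 0.04543 m/d
Seepage velocity v = q / n = 0.04543 / 0.25 = 0.1817 m/d
t = L / v = 181 / 0.1817 = 996.0 d

996 days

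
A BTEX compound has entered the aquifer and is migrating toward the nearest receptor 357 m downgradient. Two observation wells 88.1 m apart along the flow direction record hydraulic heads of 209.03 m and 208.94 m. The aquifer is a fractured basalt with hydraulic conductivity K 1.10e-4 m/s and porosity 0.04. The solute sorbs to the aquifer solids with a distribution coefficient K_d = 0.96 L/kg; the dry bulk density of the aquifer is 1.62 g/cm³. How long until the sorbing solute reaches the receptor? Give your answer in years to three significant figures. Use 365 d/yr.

161 years

Hydraulic gradient i = (209.03 − 208.94) / 88.1 = 0.09 / 88.1 = 0.001022
K = 1.10e-4 m/s × 86400 s/d = 9.504 m/d
Darcy flux q = K·i = 9.504 × 0.001022 = 0.009709 m/d
Seepage velocity v = q / n = 0.009709 / 0.04 = 0.2427 m/d
Retardation R = 1 + ρ_b·K_d/n = 1 + 1.62×0.96/0.04 = 39.88
Contaminant velocity v_c = v/R = 0.2427/39.88 = 0.006086 m/d
t = L/v_c = 357/0.006086 = 58660 d
   = 58660/365 = 161 yr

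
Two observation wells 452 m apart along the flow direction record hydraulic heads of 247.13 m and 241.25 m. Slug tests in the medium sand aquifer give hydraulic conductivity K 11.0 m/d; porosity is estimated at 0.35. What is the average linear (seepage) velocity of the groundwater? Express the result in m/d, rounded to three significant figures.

Hydraulic gradient i = (247.13 − 241.25) / 452 = 5.88 / 452 = 0.01301
Specific discharge q = 11.0 × 0.01301 = 0.1431 m/d
Seepage velocity v = q / n = 0.1431 / 0.35 = 0.4088 m/d

0.409 m/d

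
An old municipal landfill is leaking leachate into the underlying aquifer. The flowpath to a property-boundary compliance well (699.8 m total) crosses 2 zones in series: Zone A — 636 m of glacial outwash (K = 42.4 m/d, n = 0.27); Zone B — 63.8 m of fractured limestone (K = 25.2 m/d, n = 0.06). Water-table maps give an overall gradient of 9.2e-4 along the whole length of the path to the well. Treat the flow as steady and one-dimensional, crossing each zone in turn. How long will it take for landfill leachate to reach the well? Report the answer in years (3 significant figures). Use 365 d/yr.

13.1 years

For zones in series the flux q is common to all zones; the equivalent conductivity is the harmonic (thickness-weighted) mean, K_eq = L_total / Σ(L_j/K_j).
Σ(L/K) = 636/42.4 + 63.8/25.2 = 15.00 + 2.532 = 17.53 d
K_eq = L_total / Σ(L/K) = 699.8 / 17.53 = 39.92 m/d
q = K_eq · i = 39.92 × 9.2e-4 = 0.03672 m/d (same in every zone)
Zone A: v = q/n = 0.03672/0.27 = 0.1360 m/d → t_A = 636/0.1360 = 4676 d
Zone B: v = q/n = 0.03672/0.06 = 0.6120 m/d → t_B = 63.8/0.6120 = 104.2 d
Total t = 4676 + 104.2 = 4780 d
   = 4780 / 365 = 13.1 yr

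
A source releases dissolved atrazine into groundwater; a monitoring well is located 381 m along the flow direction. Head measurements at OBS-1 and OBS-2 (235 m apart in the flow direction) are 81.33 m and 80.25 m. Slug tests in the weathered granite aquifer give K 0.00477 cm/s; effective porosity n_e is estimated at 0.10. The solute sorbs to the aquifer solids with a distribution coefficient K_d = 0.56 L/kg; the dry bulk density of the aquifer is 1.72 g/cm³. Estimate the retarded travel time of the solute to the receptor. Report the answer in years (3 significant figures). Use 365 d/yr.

58.6 years

Hydraulic gradient i = (81.33 − 80.25) / 235 = 1.08 / 235 = 0.004596
K = 0.00477 cm/s × 864 = 4.121 m/d
Darcy flux q = K·i = 4.121 × 0.004596 = 0.01894 m/d
Seepage velocity v = q / n = 0.01894 / 0.10 = 0.1894 m/d
Retardation R = 1 + ρ_b·K_d/n = 1 + 1.72×0.56/0.10 = 10.63
Contaminant velocity v_c = v/R = 0.1894/10.63 = 0.01781 m/d
t = L/v_c = 381/0.01781 = 21390 d
   = 21390/365 = 58.6 yr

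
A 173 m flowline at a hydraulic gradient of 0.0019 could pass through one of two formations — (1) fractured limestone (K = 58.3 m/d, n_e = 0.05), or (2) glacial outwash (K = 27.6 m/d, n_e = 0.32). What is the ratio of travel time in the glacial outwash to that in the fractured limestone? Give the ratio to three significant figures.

13.5

Unit 1 (fractured limestone): v = 58.3×0.0019/0.05 = 2.215 m/d, t = 173/2.215 = 78.09 d
Unit 2 (glacial outwash): v = 27.6×0.0019/0.32 = 0.1639 m/d, t = 173/0.1639 = 1056 d
t(glacial outwash) / t(fractured limestone) = 1056/78.09 = 13.5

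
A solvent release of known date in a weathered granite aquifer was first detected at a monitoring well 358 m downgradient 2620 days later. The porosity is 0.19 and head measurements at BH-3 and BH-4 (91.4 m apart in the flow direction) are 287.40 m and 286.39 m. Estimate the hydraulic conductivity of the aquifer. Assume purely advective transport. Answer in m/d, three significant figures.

Hydraulic gradient i = (287.40 − 286.39) / 91.4 = 1.01 / 91.4 = 0.01105
v = L / t = 358 / 2620 = 0.1366 m/d
K = v · n / i = 0.1366 × 0.19 / 0.01105 = 2.35 m/d

2.35 m/d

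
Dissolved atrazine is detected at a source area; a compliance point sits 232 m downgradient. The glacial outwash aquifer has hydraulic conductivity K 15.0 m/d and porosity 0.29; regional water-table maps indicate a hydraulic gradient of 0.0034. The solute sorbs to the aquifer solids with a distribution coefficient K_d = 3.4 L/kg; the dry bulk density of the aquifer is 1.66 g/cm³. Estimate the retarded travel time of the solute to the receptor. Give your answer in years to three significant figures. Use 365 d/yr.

74.0 years

Specific discharge q = 15.0 × 0.0034 = 0.05100 m/d
v_s = q/n_e = 0.05100/0.29 = 0.1759 m/d
Retardation R = 1 + ρ_b·K_d/n = 1 + 1.66×3.4/0.29 = 20.46
Contaminant velocity v_c = v/R = 0.1759/20.46 = 0.008595 m/d
t = L/v_c = 232/0.008595 = 26990 d
   = 26990/365 = 74.0 yr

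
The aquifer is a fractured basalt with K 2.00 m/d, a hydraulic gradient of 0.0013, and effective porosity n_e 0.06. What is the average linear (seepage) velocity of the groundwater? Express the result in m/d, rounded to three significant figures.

q = Ki = 2.00 × 0.0013 = 0.002600 m/d
v_s = q/n_e = 0.002600/0.06 = 0.04333 m/d

0.0433 m/d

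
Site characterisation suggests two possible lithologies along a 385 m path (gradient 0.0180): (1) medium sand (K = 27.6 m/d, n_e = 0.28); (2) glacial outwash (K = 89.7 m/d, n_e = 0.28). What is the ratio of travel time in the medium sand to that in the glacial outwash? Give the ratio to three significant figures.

Unit 1 (medium sand): v = 27.6×0.018/0.28 = 1.774 m/d, t = 385/1.774 = 217.0 d
Unit 2 (glacial outwash): v = 89.7×0.018/0.28 = 5.766 m/d, t = 385/5.766 = 66.77 d
t(medium sand) / t(glacial outwash) = 217.0/66.77 = 3.25

3.25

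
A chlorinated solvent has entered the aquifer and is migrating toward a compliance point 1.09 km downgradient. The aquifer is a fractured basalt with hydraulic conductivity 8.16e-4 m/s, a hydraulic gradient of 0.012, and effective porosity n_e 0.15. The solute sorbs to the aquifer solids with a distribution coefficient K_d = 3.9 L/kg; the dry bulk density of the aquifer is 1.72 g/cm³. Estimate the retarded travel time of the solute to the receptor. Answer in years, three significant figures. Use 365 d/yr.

24.2 years

K = 8.16e-4 m/s × 86400 s/d = 70.50 m/d
Specific discharge q = 70.50 × 0.012 = 0.8460 m/d
v_s = q/n_e = 0.8460/0.15 = 5.640 m/d
Retardation R = 1 + ρ_b·K_d/n = 1 + 1.72×3.9/0.15 = 45.72
Contaminant velocity v_c = v/R = 5.640/45.72 = 0.1234 m/d
L = 1.09 km = 1090 m
t = L/v_c = 1090/0.1234 = 8836 d
   = 8836/365 = 24.2 yr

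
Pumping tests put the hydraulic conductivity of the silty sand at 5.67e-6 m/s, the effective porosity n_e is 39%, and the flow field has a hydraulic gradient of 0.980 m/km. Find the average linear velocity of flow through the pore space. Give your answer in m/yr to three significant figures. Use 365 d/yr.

0.449 m/yr

K = 5.67e-6 m/s × 86400 s/d = 0.4899 m/d
Specific discharge q = 0.4899 × 9.8e-4 = 4.801e-4 m/d
v_s = q/n_e = 4.801e-4/0.39 = 0.001231 m/d
   = 0.001231 × 365 = 0.449 m/yr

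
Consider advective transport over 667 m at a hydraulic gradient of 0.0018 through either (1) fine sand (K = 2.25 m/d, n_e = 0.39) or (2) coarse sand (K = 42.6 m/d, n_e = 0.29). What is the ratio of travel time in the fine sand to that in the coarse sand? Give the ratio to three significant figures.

Unit 1 (fine sand): v = 2.25×0.0018/0.39 = 0.01038 m/d, t = 667/0.01038 = 64230 d
Unit 2 (coarse sand): v = 42.6×0.0018/0.29 = 0.2644 m/d, t = 667/0.2644 = 2523 d
t(fine sand) / t(coarse sand) = 64230/2523 = 25.5

25.5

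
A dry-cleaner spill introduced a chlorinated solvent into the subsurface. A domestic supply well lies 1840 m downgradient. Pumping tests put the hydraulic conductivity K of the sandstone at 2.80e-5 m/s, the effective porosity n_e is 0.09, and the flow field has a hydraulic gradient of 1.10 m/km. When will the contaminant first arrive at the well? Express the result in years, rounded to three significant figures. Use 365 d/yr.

170 years

K = 2.80e-5 m/s × 86400 s/d = 2.419 m/d
Specific discharge q = 2.419 × 0.0011 = 0.002661 m/d
Seepage velocity v = q / n = 0.002661 / 0.09 = 0.02957 m/d
t = L / v = 1840 / 0.02957 = 62230 d
   = 62230 / 365 = 170 yr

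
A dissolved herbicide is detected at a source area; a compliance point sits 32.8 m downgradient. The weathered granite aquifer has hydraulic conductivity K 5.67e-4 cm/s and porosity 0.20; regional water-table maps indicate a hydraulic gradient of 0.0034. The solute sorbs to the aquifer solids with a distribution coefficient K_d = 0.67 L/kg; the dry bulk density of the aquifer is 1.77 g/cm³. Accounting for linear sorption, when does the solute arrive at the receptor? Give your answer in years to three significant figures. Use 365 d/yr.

K = 5.67e-4 cm/s × 864 = 0.4899 m/d
Darcy flux q = K·i = 0.4899 × 0.0034 = 0.001666 m/d
v = Ki/n = 0.4899·0.0034/0.20 = 0.008328 m/d
Retardation R = 1 + ρ_b·K_d/n = 1 + 1.77×0.67/0.20 = 6.930
Contaminant velocity v_c = v/R = 0.008328/6.930 = 0.001202 m/d
t = L/v_c = 32.8/0.001202 = 27290 d
   = 27290/365 = 74.8 yr

74.8 years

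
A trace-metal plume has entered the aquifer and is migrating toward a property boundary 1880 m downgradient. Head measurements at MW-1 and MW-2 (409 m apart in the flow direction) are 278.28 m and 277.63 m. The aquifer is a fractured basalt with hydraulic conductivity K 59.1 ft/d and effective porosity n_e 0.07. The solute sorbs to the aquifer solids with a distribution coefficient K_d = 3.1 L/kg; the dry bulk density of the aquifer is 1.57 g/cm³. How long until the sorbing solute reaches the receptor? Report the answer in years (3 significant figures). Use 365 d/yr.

888 years

Hydraulic gradient i = (278.28 − 277.63) / 409 = 0.65 / 409 = 0.001589
K = 59.1 ft/d × 0.3048 = 18.01 m/d
Specific discharge q = 18.01 × 0.001589 = 0.02863 m/d
v = Ki/n = 18.01·0.001589/0.07 = 0.4090 m/d
Retardation R = 1 + ρ_b·K_d/n = 1 + 1.57×3.1/0.07 = 70.53
Contaminant velocity v_c = v/R = 0.4090/70.53 = 0.005799 m/d
t = L/v_c = 1880/0.005799 = 324200 d
   = 324200/365 = 888 yr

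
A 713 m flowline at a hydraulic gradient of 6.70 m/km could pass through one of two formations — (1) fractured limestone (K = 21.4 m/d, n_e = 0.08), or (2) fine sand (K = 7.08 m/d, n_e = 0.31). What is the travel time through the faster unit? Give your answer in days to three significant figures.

Unit 1 (fractured limestone): v = 21.4×0.0067/0.08 = 1.792 m/d, t = 713/1.792 = 397.8 d
Unit 2 (fine sand): v = 7.08×0.0067/0.31 = 0.1530 m/d, t = 713/0.1530 = 4660 d
Faster unit: t = 398 d

398 days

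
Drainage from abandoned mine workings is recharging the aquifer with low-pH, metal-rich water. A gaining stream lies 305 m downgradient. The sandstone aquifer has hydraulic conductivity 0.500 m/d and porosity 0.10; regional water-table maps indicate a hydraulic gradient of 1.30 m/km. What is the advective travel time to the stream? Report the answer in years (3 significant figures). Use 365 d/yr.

129 years

q = Ki = 0.500 × 0.0013 = 6.500e-4 m/d
Seepage velocity v = q / n = 6.500e-4 / 0.10 = 0.006500 m/d
t = L / v = 305 / 0.006500 = 46920 d
   = 46920 / 365 = 129 yr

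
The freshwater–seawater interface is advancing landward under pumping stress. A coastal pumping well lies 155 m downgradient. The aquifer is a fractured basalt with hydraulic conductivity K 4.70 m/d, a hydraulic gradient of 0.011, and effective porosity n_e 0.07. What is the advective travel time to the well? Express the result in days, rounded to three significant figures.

Specific discharge q = 4.70 × 0.011 = 0.05170 m/d
Seepage velocity v = q / n = 0.05170 / 0.07 = 0.7386 m/d
t = L / v = 155 / 0.7386 = 209.9 d

210 days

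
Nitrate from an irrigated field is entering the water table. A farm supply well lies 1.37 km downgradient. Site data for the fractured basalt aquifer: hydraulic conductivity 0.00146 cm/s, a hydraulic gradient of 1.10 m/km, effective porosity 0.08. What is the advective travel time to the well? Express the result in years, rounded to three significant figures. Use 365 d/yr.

216 years

K = 0.00146 cm/s × 864 = 1.261 m/d
Specific discharge q = 1.261 × 0.0011 = 0.001388 m/d
v_s = q/n_e = 0.001388/0.08 = 0.01734 m/d
L = 1.37 km = 1370 m
t = L / v = 1370 / 0.01734 = 78990 d
   = 78990 / 365 = 216 yr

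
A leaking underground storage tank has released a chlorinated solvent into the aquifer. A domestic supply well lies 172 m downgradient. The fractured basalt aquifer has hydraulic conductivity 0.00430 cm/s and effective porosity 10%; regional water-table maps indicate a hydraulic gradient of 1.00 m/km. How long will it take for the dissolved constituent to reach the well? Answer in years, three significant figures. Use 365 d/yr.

K = 0.00430 cm/s × 864 = 3.715 m/d
q = Ki = 3.715 × 0.0010 = 0.003715 m/d
v_s = q/n_e = 0.003715/0.10 = 0.03715 m/d
t = L / v = 172 / 0.03715 = 4630 d
   = 4630 / 365 = 12.7 yr

12.7 years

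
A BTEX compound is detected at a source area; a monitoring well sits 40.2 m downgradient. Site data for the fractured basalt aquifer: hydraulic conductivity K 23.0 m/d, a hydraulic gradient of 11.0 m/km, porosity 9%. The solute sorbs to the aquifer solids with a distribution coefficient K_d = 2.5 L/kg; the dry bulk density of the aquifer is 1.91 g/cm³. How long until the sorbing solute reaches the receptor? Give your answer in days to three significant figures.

q = Ki = 23.0 × 0.011 = 0.2530 m/d
v_s = q/n_e = 0.2530/0.09 = 2.811 m/d
Retardation R = 1 + ρ_b·K_d/n = 1 + 1.91×2.5/0.09 = 54.06
Contaminant velocity v_c = v/R = 2.811/54.06 = 0.05200 m/d
t = L/v_c = 40.2/0.05200 = 773.0 d

773 days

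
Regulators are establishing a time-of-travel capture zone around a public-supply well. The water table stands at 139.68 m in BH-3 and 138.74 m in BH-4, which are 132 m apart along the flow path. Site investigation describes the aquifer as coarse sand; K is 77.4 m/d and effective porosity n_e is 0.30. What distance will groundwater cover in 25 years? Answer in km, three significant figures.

16.8 km

Hydraulic gradient i = (139.68 − 138.74) / 132 = 0.94 / 132 = 0.007121
Specific discharge q = 77.4 × 0.007121 = 0.5512 m/d
Average linear velocity = 0.5512 / 0.30 = 1.837 m/d
T = 25 yr × 365 = 9125 d
L = v × T = 1.837 × 9125 = 16770 m
   = 16.8 km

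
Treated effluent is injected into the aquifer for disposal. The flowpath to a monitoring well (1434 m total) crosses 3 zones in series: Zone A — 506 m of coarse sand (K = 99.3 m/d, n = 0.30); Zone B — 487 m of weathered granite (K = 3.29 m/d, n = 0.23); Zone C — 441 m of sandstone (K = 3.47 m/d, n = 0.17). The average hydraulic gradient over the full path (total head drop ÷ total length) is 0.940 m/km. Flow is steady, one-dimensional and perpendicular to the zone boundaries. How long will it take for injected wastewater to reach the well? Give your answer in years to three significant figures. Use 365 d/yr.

Steady 1-D flow in series ⇒ the Darcy flux q is identical in every zone and the zone head losses add (resistances L/K in series).
Σ(L/K) = 506/99.3 + 487/3.29 + 441/3.47 = 5.096 + 148.0 + 127.1 = 280.2 d
K_eq = L_total / Σ(L/K) = 1434 / 280.2 = 5.118 m/d
q = K_eq · i = 5.118 × 9.4e-4 = 0.004811 m/d (same in every zone)
Zone A: v = q/n = 0.004811/0.30 = 0.01604 m/d → t_A = 506/0.01604 = 31560 d
Zone B: v = q/n = 0.004811/0.23 = 0.02092 m/d → t_B = 487/0.02092 = 23280 d
Zone C: v = q/n = 0.004811/0.17 = 0.02830 m/d → t_C = 441/0.02830 = 15580 d
Total t = 31560 + 23280 + 15580 = 70420 d
   = 70420 / 365 = 193 yr

193 years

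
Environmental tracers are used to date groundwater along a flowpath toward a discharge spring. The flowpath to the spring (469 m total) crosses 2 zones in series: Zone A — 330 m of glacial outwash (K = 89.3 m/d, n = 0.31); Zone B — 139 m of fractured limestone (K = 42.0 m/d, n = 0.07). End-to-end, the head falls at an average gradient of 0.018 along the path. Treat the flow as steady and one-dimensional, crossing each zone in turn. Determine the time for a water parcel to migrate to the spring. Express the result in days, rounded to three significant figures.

For zones in series the flux q is common to all zones; the equivalent conductivity is the harmonic (thickness-weighted) mean, K_eq = L_total / Σ(L_j/K_j).
Σ(L/K) = 330/89.3 + 139/42.0 = 3.695 + 3.310 = 7.005 d
K_eq = L_total / Σ(L/K) = 469 / 7.005 = 66.95 m/d
q = K_eq · i = 66.95 × 0.018 = 1.205 m/d (same in every zone)
Zone A: v = q/n = 1.205/0.31 = 3.888 m/d → t_A = 330/3.888 = 84.89 d
Zone B: v = q/n = 1.205/0.07 = 17.22 m/d → t_B = 139/17.22 = 8.074 d
Total t = 84.89 + 8.074 = 92.96 d

93.0 days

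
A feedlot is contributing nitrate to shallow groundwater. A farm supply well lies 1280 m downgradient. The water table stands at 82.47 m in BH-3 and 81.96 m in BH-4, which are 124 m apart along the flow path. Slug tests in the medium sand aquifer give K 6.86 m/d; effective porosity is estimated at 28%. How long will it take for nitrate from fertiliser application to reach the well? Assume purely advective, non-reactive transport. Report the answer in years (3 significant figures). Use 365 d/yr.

Hydraulic gradient i = (82.47 − 81.96) / 124 = 0.51 / 124 = 0.004113
q = Ki = 6.86 × 0.004113 = 0.02821 m/d
Average linear velocity = 0.02821 / 0.28 = 0.1008 m/d
t = L / v = 1280 / 0.1008 = 12700 d
   = 12700 / 365 = 34.8 yr

34.8 years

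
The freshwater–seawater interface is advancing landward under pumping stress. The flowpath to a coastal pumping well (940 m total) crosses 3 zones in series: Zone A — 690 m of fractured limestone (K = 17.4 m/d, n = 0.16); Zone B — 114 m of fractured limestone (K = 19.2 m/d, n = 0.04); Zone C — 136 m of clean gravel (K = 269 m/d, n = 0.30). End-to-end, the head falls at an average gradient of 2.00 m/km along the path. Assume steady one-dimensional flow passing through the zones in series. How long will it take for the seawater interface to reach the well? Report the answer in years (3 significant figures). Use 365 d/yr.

10.5 years

Steady 1-D flow in series ⇒ the Darcy flux q is identical in every zone and the zone head losses add (resistances L/K in series).
Σ(L/K) = 690/17.4 + 114/19.2 + 136/269 = 39.66 + 5.938 + 0.5056 = 46.10 d
K_eq = L_total / Σ(L/K) = 940 / 46.10 = 20.39 m/d
q = K_eq · i = 20.39 × 0.0020 = 0.04078 m/d (same in every zone)
Zone A: v = q/n = 0.04078/0.16 = 0.2549 m/d → t_A = 690/0.2549 = 2707 d
Zone B: v = q/n = 0.04078/0.04 = 1.020 m/d → t_B = 114/1.020 = 111.8 d
Zone C: v = q/n = 0.04078/0.30 = 0.1359 m/d → t_C = 136/0.1359 = 1000 d
Total t = 2707 + 111.8 + 1000 = 3819 d
   = 3819 / 365 = 10.5 yr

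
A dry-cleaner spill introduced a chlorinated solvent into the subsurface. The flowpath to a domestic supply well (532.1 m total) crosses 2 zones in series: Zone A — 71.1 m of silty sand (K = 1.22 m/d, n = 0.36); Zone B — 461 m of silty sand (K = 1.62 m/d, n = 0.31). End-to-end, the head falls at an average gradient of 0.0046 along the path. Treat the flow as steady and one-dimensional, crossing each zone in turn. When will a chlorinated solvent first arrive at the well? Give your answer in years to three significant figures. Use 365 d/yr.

For zones in series the flux q is common to all zones; the equivalent conductivity is the harmonic (thickness-weighted) mean, K_eq = L_total / Σ(L_j/K_j).
Σ(L/K) = 71.1/1.22 + 461/1.62 = 58.28 + 284.6 = 342.8 d
K_eq = L_total / Σ(L/K) = 532.1 / 342.8 = 1.552 m/d
q = K_eq · i = 1.552 × 0.0046 = 0.007139 m/d (same in every zone)
Zone A: v = q/n = 0.007139/0.36 = 0.01983 m/d → t_A = 71.1/0.01983 = 3585 d
Zone B: v = q/n = 0.007139/0.31 = 0.02303 m/d → t_B = 461/0.02303 = 20020 d
Total t = 3585 + 20020 = 23600 d
   = 23600 / 365 = 64.7 yr

64.7 years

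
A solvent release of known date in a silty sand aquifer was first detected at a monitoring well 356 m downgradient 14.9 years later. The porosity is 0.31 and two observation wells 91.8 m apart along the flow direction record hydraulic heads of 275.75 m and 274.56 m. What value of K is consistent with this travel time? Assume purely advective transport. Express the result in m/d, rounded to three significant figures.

Hydraulic gradient i = (275.75 − 274.56) / 91.8 = 1.19 / 91.8 = 0.01296
t = 14.9 years = 5439 d
v = L / t = 356 / 5439 = 0.06546 m/d
K = v · n / i = 0.06546 × 0.31 / 0.01296 = 1.57 m/d

1.57 m/d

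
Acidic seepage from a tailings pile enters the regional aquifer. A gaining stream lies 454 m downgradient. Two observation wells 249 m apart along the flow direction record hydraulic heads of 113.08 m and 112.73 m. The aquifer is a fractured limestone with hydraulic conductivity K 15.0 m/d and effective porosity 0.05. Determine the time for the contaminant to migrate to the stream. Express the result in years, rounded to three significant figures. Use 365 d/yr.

Hydraulic gradient i = (113.08 − 112.73) / 249 = 0.35 / 249 = 0.001406
q = Ki = 15.0 × 0.001406 = 0.02108 m/d
v_s = q/n_e = 0.02108/0.05 = 0.4217 m/d
t = L / v = 454 / 0.4217 = 1077 d
   = 1077 / 365 = 2.95 yr

2.95 years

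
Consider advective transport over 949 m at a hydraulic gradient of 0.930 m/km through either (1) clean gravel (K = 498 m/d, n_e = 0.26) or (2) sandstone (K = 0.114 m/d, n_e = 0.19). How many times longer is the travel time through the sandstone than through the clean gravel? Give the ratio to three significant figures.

3190

Unit 1 (clean gravel): v = 498×9.3e-4/0.26 = 1.781 m/d, t = 949/1.781 = 532.8 d
Unit 2 (sandstone): v = 0.114×9.3e-4/0.19 = 5.580e-4 m/d, t = 949/5.580e-4 = 1.701e6 d
t(sandstone) / t(clean gravel) = 1.701e6/532.8 = 3190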